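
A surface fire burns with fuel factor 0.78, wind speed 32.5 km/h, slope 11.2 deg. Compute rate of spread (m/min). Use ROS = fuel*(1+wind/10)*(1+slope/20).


Formula: ROS = fuel * (1 + wind/10) * (1 + slope/20)
Wind factor = 1 + 32.5/10 = 4.25
Slope factor = 1 + 11.2/20 = 1.56
ROS = 0.78 * 4.25 * 1.56 = 5.17 m/min

5.17


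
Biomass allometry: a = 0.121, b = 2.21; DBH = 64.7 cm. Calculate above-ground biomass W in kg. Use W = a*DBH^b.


Formula: W = a * DBH^b  (allometric power law)
DBH^b = 64.7^2.21 = 10048.4358
W = 0.121 * 10048.4358 = 1215.9 kg

1215.9


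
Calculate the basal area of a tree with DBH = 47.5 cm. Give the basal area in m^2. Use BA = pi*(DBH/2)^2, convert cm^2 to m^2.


Formula: BA = pi * (DBH/2)^2 / 10000  (cm^2 to m^2)
Radius = DBH/2 = 47.5/2 = 23.75 cm
BA = pi * 23.75^2 / 10000
   = 1772.0546 cm^2 / 10000
   = 0.1772 m^2

0.1772


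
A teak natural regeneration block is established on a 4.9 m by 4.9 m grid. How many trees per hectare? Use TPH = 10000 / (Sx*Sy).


Formula: TPH = 10000 m^2/ha / (spacing_x * spacing_y)
Area per tree = 4.9 m * 4.9 m = 24.01 m^2
TPH = 10000 / 24.01 = 416 trees/ha

416


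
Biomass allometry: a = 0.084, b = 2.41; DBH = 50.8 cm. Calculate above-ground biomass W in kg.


Formula: W = a * DBH^b  (allometric power law)
DBH^b = 50.8^2.41 = 12916.1044
W = 0.084 * 12916.1044 = 1085.0 kg

1085.0


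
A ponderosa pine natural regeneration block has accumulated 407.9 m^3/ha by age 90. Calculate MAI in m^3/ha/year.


Formula: MAI = Total Volume / Stand Age
MAI = 407.9 m^3/ha / 90 years
MAI = 4.53 m^3/ha/year

4.53


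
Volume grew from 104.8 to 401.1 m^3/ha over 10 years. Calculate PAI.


Formula: PAI = (V_T2 - V_T1) / (T2 - T1)
Volume increment = 401.1 - 104.8 = 296.3 m^3/ha
PAI = 296.3 / 10 = 29.63 m^3/ha/year

29.63


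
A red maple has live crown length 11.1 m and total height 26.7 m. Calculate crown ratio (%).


Formula: Crown Ratio = (Crown Length / Total Height) * 100
CR = (11.1 m / 26.7 m) * 100
CR = 0.4157 * 100 = 41.6%

41.6


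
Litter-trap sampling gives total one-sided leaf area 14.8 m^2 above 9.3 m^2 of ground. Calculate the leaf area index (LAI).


Formula: LAI = total leaf area / ground area  (dimensionless)
LAI = 14.8 m^2 / 9.3 m^2
LAI = 1.59

1.59


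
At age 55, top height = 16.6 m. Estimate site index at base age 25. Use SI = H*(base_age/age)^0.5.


Formula: SI = H_dom * (base_age / age)^0.5
Age ratio = 25 / 55 = 0.45455
sqrt(age_ratio) = 0.6742
SI = 16.6 * 0.6742 = 11.2 m

11.2


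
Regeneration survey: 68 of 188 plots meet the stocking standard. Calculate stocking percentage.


Formula: Stocking % = stocked plots / total plots * 100
Stocking = 68 / 188 * 100
Stocking = 0.3617 * 100 = 36.2%

36.2


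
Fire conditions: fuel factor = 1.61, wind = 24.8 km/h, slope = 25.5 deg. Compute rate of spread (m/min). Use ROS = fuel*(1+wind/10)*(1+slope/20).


Formula: ROS = fuel * (1 + wind/10) * (1 + slope/20)
Wind factor = 1 + 24.8/10 = 3.48
Slope factor = 1 + 25.5/20 = 2.275
ROS = 1.61 * 3.48 * 2.275 = 12.75 m/min

12.75


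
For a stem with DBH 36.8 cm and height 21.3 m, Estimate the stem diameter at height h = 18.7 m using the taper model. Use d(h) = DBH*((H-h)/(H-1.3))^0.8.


Taper: d(h) = DBH * ((H - h) / (H - 1.3))^0.8
Numerator = H - h = 21.3 - 18.7 = 2.6 m
Denominator = H - 1.3 = 21.3 - 1.3 = 20.0 m
Ratio = 2.6 / 20.0 = 0.13
d = 36.8 * 0.13^0.8 = 7.2 cm

7.2


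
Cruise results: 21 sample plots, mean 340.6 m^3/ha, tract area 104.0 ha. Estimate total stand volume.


Formula: Total Volume = Mean Volume per ha * Total Area
Total Volume = 340.6 m^3/ha * 104.0 ha
Total Volume = 35422 m^3

35422


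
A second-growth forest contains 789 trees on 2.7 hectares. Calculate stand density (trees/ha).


Formula: Stand Density = N_trees / Area_ha
Density = 789 trees / 2.7 ha
Density = 292 trees/ha

292


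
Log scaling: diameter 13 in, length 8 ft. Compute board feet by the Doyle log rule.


Doyle: BF = (D - 4)^2 * L / 16
Adjusted diameter = 13 - 4 = 9 in
(D-4)^2 = 9^2 = 81
BF = 81 * 8 / 16 = 41 BF

41


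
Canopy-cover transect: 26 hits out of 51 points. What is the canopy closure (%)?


Formula: Canopy closure = covered points / total points * 100
Closure = 26 / 51 * 100
Closure = 0.5098 * 100 = 51.0%

51.0


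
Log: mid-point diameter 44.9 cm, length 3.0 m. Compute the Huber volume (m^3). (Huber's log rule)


Huber: V = Am * L,  Am = pi*(Dm/200)^2
Am = pi*(44.9/200)^2 = 0.158337 m^2
V = 0.158337*3.0 = 0.475 m^3

0.475


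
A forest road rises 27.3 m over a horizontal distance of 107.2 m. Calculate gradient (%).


Formula: Gradient = rise / run * 100
Gradient = 27.3 / 107.2 * 100 = 25.5%

25.5


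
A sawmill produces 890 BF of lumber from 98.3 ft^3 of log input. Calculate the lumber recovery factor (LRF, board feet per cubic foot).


Formula: LRF = Lumber Output (BF) / Log Input (ft^3)
LRF = 890 BF / 98.3 ft^3
LRF = 9.05 BF/ft^3

9.05


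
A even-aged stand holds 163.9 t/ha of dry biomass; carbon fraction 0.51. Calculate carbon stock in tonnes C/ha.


Formula: Carbon Stock = Biomass * Carbon Fraction
C = 163.9 t/ha * 0.51
C = 83.6 t C/ha

83.6


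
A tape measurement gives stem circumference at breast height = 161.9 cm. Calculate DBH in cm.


Formula: DBH = C / pi
DBH = 161.9 / pi
pi = 3.14159...
DBH = 51.5 cm

51.5


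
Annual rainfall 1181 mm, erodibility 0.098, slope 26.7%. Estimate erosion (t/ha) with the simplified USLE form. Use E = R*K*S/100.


Formula: E = R * K * S / 100  (simplified USLE)
R * K = 1181 * 0.098 = 115.738
E = 115.738 * 26.7 / 100 = 30.9 t/ha

30.9


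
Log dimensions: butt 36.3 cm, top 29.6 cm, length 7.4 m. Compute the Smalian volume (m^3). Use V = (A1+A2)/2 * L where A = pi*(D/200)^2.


Smalian: V = (A1 + A2)/2 * L,  A = pi*(D/200)^2
A1 = pi*(36.3/200)^2 = 0.103491 m^2
A2 = pi*(29.6/200)^2 = 0.068813 m^2
V = (0.103491+0.068813)/2*7.4 = 0.6375 m^3

0.6375


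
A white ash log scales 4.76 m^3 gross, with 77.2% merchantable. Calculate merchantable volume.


Formula: MV = V_total * (merchantable_pct / 100)
Merchantable fraction = 77.2% / 100 = 0.772
MV = 4.76 m^3 * 0.772 = 3.675 m^3

3.675


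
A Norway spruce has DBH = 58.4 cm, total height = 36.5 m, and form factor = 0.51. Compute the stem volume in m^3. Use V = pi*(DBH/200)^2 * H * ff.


Formula: V = pi * (DBH/200)^2 * H * ff
Radius = DBH/200 = 58.4/200 = 0.292 m
Radius^2 = 0.292^2 = 0.085264 m^2
V = pi * 0.085264 * 36.5 * 0.51
V = 4.986 m^3

4.986


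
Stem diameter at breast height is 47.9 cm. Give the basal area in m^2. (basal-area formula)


Formula: BA = pi * (DBH/2)^2 / 10000  (cm^2 to m^2)
Radius = DBH/2 = 47.9/2 = 23.95 cm
BA = pi * 23.95^2 / 10000
   = 1802.0254 cm^2 / 10000
   = 0.1802 m^2

0.1802


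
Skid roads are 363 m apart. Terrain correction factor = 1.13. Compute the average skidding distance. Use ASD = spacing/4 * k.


Formula: ASD = (spacing / 4) * correction
Uncorrected distance = spacing / 4 = 363 / 4 = 90.75 m
ASD = 90.75 * 1.13 = 103 m

103


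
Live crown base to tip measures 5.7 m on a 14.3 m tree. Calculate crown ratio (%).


Formula: Crown Ratio = (Crown Length / Total Height) * 100
CR = (5.7 m / 14.3 m) * 100
CR = 0.3986 * 100 = 39.9%

39.9


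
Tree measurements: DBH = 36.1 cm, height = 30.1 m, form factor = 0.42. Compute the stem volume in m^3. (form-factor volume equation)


Formula: V = pi * (DBH/200)^2 * H * ff
Radius = DBH/200 = 36.1/200 = 0.1805 m
Radius^2 = 0.1805^2 = 0.03258025 m^2
V = pi * 0.03258025 * 30.1 * 0.42
V = 1.294 m^3

1.294


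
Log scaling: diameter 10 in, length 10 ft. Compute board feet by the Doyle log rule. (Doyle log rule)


Doyle: BF = (D - 4)^2 * L / 16
Adjusted diameter = 10 - 4 = 6 in
(D-4)^2 = 6^2 = 36
BF = 36 * 10 / 16 = 23 BF

23


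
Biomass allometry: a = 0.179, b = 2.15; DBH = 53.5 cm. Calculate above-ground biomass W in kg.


Formula: W = a * DBH^b  (allometric power law)
DBH^b = 53.5^2.15 = 5199.4886
W = 0.179 * 5199.4886 = 930.7 kg

930.7


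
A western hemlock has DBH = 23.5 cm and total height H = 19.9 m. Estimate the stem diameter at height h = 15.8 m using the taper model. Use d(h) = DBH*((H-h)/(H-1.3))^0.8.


Taper: d(h) = DBH * ((H - h) / (H - 1.3))^0.8
Numerator = H - h = 19.9 - 15.8 = 4.1 m
Denominator = H - 1.3 = 19.9 - 1.3 = 18.6 m
Ratio = 4.1 / 18.6 = 0.22043
d = 23.5 * 0.22043^0.8 = 7.0 cm

7.0


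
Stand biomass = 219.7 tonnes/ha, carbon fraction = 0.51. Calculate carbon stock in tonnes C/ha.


Formula: Carbon Stock = Biomass * Carbon Fraction
C = 219.7 t/ha * 0.51
C = 112.0 t C/ha

112.0


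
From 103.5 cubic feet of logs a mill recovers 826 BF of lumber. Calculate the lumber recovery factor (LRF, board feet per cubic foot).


Formula: LRF = Lumber Output (BF) / Log Input (ft^3)
LRF = 826 BF / 103.5 ft^3
LRF = 7.98 BF/ft^3

7.98


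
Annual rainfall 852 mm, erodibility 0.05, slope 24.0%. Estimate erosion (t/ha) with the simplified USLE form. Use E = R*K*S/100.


Formula: E = R * K * S / 100  (simplified USLE)
R * K = 852 * 0.05 = 42.6
E = 42.6 * 24.0 / 100 = 10.22 t/ha

10.22


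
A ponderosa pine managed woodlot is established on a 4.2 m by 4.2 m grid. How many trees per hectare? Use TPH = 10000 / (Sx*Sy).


Formula: TPH = 10000 m^2/ha / (spacing_x * spacing_y)
Area per tree = 4.2 m * 4.2 m = 17.64 m^2
TPH = 10000 / 17.64 = 567 trees/ha

567


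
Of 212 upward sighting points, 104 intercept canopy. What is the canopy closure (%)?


Formula: Canopy closure = covered points / total points * 100
Closure = 104 / 212 * 100
Closure = 0.4906 * 100 = 49.1%

49.1


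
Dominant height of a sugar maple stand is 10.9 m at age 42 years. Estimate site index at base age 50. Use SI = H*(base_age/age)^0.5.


Formula: SI = H_dom * (base_age / age)^0.5
Age ratio = 50 / 42 = 1.19048
sqrt(age_ratio) = 1.09109
SI = 10.9 * 1.09109 = 11.9 m

11.9


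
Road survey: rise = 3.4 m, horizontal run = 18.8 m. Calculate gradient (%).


Formula: Gradient = rise / run * 100
Gradient = 3.4 / 18.8 * 100 = 18.1%

18.1


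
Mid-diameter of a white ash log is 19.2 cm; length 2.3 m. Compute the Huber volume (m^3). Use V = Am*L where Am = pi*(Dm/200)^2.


Huber: V = Am * L,  Am = pi*(Dm/200)^2
Am = pi*(19.2/200)^2 = 0.028953 m^2
V = 0.028953*2.3 = 0.0666 m^3

0.0666


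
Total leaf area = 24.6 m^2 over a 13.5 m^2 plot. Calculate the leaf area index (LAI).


Formula: LAI = total leaf area / ground area  (dimensionless)
LAI = 24.6 m^2 / 13.5 m^2
LAI = 1.82

1.82


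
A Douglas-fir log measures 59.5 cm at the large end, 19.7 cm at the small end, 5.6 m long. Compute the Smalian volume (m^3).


Smalian: V = (A1 + A2)/2 * L,  A = pi*(D/200)^2
A1 = pi*(59.5/200)^2 = 0.278051 m^2
A2 = pi*(19.7/200)^2 = 0.030481 m^2
V = (0.278051+0.030481)/2*5.6 = 0.8639 m^3

0.8639


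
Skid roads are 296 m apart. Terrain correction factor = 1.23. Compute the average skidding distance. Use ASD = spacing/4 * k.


Formula: ASD = (spacing / 4) * correction
Uncorrected distance = spacing / 4 = 296 / 4 = 74 m
ASD = 74 * 1.23 = 91 m

91


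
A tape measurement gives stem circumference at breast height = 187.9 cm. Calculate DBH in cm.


Formula: DBH = C / pi
DBH = 187.9 / pi
pi = 3.14159...
DBH = 59.8 cm

59.8


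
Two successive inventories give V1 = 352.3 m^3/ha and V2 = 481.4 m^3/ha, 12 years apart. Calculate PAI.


Formula: PAI = (V_T2 - V_T1) / (T2 - T1)
Volume increment = 481.4 - 352.3 = 129.1 m^3/ha
PAI = 129.1 / 12 = 10.76 m^3/ha/year

10.76


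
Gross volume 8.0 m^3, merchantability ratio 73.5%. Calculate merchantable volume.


Formula: MV = V_total * (merchantable_pct / 100)
Merchantable fraction = 73.5% / 100 = 0.735
MV = 8.0 m^3 * 0.735 = 5.88 m^3

5.88


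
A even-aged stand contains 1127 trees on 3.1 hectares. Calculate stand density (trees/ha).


Formula: Stand Density = N_trees / Area_ha
Density = 1127 trees / 3.1 ha
Density = 364 trees/ha

364


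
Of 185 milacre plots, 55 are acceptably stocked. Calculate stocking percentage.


Formula: Stocking % = stocked plots / total plots * 100
Stocking = 55 / 185 * 100
Stocking = 0.2973 * 100 = 29.7%

29.7


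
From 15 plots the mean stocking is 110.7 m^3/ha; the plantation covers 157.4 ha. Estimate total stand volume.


Formula: Total Volume = Mean Volume per ha * Total Area
Total Volume = 110.7 m^3/ha * 157.4 ha
Total Volume = 17424 m^3

17424


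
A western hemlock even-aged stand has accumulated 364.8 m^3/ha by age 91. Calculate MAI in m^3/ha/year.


Formula: MAI = Total Volume / Stand Age
MAI = 364.8 m^3/ha / 91 years
MAI = 4.01 m^3/ha/year

4.01


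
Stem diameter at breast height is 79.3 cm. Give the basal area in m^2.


Formula: BA = pi * (DBH/2)^2 / 10000  (cm^2 to m^2)
Radius = DBH/2 = 79.3/2 = 39.65 cm
BA = pi * 39.65^2 / 10000
   = 4938.9685 cm^2 / 10000
   = 0.4939 m^2

0.4939


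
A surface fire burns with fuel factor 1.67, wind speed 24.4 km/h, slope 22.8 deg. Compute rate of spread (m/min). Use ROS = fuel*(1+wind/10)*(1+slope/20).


Formula: ROS = fuel * (1 + wind/10) * (1 + slope/20)
Wind factor = 1 + 24.4/10 = 3.44
Slope factor = 1 + 22.8/20 = 2.14
ROS = 1.67 * 3.44 * 2.14 = 12.29 m/min

12.29


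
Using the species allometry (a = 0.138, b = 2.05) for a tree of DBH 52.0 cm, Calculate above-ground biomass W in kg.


Formula: W = a * DBH^b  (allometric power law)
DBH^b = 52.0^2.05 = 3294.6316
W = 0.138 * 3294.6316 = 454.7 kg

454.7


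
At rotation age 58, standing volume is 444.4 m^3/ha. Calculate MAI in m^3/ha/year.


Formula: MAI = Total Volume / Stand Age
MAI = 444.4 m^3/ha / 58 years
MAI = 7.66 m^3/ha/year

7.66


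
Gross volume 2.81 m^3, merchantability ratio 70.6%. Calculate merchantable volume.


Formula: MV = V_total * (merchantable_pct / 100)
Merchantable fraction = 70.6% / 100 = 0.706
MV = 2.81 m^3 * 0.706 = 1.984 m^3

1.984


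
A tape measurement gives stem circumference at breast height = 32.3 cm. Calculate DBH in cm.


Formula: DBH = C / pi
DBH = 32.3 / pi
pi = 3.14159...
DBH = 10.3 cm

10.3


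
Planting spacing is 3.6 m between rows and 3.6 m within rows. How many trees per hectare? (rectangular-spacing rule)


Formula: TPH = 10000 m^2/ha / (spacing_x * spacing_y)
Area per tree = 3.6 m * 3.6 m = 12.96 m^2
TPH = 10000 / 12.96 = 772 trees/ha

772


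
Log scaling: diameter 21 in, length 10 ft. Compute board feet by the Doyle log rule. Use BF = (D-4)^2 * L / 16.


Doyle: BF = (D - 4)^2 * L / 16
Adjusted diameter = 21 - 4 = 17 in
(D-4)^2 = 17^2 = 289
BF = 289 * 10 / 16 = 181 BF

181


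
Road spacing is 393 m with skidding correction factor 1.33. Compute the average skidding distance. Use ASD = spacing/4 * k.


Formula: ASD = (spacing / 4) * correction
Uncorrected distance = spacing / 4 = 393 / 4 = 98.25 m
ASD = 98.25 * 1.33 = 131 m

131


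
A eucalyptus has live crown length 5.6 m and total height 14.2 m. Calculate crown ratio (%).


Formula: Crown Ratio = (Crown Length / Total Height) * 100
CR = (5.6 m / 14.2 m) * 100
CR = 0.3944 * 100 = 39.4%

39.4


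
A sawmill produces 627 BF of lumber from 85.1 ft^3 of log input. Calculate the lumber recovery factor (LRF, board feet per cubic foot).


Formula: LRF = Lumber Output (BF) / Log Input (ft^3)
LRF = 627 BF / 85.1 ft^3
LRF = 7.37 BF/ft^3

7.37


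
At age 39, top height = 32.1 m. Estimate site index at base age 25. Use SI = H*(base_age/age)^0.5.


Formula: SI = H_dom * (base_age / age)^0.5
Age ratio = 25 / 39 = 0.64103
sqrt(age_ratio) = 0.80064
SI = 32.1 * 0.80064 = 25.7 m

25.7


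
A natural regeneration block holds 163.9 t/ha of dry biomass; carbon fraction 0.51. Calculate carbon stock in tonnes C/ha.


Formula: Carbon Stock = Biomass * Carbon Fraction
C = 163.9 t/ha * 0.51
C = 83.6 t C/ha

83.6


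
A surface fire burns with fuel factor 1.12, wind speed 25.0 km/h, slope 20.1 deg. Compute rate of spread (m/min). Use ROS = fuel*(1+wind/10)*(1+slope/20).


Formula: ROS = fuel * (1 + wind/10) * (1 + slope/20)
Wind factor = 1 + 25.0/10 = 3.5
Slope factor = 1 + 20.1/20 = 2.005
ROS = 1.12 * 3.5 * 2.005 = 7.86 m/min

7.86


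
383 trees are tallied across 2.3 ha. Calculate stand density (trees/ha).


Formula: Stand Density = N_trees / Area_ha
Density = 383 trees / 2.3 ha
Density = 167 trees/ha

167


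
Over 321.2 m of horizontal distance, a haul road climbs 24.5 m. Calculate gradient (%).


Formula: Gradient = rise / run * 100
Gradient = 24.5 / 321.2 * 100 = 7.6%

7.6


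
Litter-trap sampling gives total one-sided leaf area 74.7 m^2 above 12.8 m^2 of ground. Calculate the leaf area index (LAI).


Formula: LAI = total leaf area / ground area  (dimensionless)
LAI = 74.7 m^2 / 12.8 m^2
LAI = 5.84

5.84


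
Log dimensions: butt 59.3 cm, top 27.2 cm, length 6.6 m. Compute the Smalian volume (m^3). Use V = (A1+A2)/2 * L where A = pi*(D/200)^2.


Smalian: V = (A1 + A2)/2 * L,  A = pi*(D/200)^2
A1 = pi*(59.3/200)^2 = 0.276184 m^2
A2 = pi*(27.2/200)^2 = 0.058107 m^2
V = (0.276184+0.058107)/2*6.6 = 1.1032 m^3

1.1032


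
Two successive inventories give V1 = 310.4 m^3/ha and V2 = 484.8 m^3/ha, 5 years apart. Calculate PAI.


Formula: PAI = (V_T2 - V_T1) / (T2 - T1)
Volume increment = 484.8 - 310.4 = 174.4 m^3/ha
PAI = 174.4 / 5 = 34.88 m^3/ha/year

34.88


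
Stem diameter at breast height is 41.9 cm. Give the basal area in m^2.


Formula: BA = pi * (DBH/2)^2 / 10000  (cm^2 to m^2)
Radius = DBH/2 = 41.9/2 = 20.95 cm
BA = pi * 20.95^2 / 10000
   = 1378.8529 cm^2 / 10000
   = 0.1379 m^2

0.1379


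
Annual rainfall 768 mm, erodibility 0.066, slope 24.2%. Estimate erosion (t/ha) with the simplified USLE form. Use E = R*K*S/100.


Formula: E = R * K * S / 100  (simplified USLE)
R * K = 768 * 0.066 = 50.688
E = 50.688 * 24.2 / 100 = 12.27 t/ha

12.27


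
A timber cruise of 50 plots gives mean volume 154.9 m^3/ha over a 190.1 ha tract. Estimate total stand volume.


Formula: Total Volume = Mean Volume per ha * Total Area
Total Volume = 154.9 m^3/ha * 190.1 ha
Total Volume = 29446 m^3

29446


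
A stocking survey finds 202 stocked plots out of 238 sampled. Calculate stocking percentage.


Formula: Stocking % = stocked plots / total plots * 100
Stocking = 202 / 238 * 100
Stocking = 0.8487 * 100 = 84.9%

84.9


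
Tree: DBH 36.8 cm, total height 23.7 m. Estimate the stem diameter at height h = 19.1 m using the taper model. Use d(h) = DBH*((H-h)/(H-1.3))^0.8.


Taper: d(h) = DBH * ((H - h) / (H - 1.3))^0.8
Numerator = H - h = 23.7 - 19.1 = 4.6 m
Denominator = H - 1.3 = 23.7 - 1.3 = 22.4 m
Ratio = 4.6 / 22.4 = 0.20536
d = 36.8 * 0.20536^0.8 = 10.4 cm

10.4


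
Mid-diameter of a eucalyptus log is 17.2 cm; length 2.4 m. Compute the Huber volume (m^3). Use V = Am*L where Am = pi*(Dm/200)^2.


Huber: V = Am * L,  Am = pi*(Dm/200)^2
Am = pi*(17.2/200)^2 = 0.023235 m^2
V = 0.023235*2.4 = 0.0558 m^3

0.0558


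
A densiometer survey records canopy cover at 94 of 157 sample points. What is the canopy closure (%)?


Formula: Canopy closure = covered points / total points * 100
Closure = 94 / 157 * 100
Closure = 0.5987 * 100 = 59.9%

59.9


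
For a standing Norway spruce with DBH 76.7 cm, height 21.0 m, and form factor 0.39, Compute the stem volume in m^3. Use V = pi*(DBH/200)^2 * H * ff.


Formula: V = pi * (DBH/200)^2 * H * ff
Radius = DBH/200 = 76.7/200 = 0.3835 m
Radius^2 = 0.3835^2 = 0.14707225 m^2
V = pi * 0.14707225 * 21.0 * 0.39
V = 3.784 m^3

3.784


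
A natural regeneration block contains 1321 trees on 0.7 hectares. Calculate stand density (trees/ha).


Formula: Stand Density = N_trees / Area_ha
Density = 1321 trees / 0.7 ha
Density = 1887 trees/ha

1887


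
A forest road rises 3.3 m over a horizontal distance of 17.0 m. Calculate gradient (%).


Formula: Gradient = rise / run * 100
Gradient = 3.3 / 17.0 * 100 = 19.4%

19.4


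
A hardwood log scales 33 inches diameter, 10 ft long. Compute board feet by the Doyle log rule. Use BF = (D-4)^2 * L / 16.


Doyle: BF = (D - 4)^2 * L / 16
Adjusted diameter = 33 - 4 = 29 in
(D-4)^2 = 29^2 = 841
BF = 841 * 10 / 16 = 526 BF

526


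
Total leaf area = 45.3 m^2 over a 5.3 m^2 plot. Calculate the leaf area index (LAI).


Formula: LAI = total leaf area / ground area  (dimensionless)
LAI = 45.3 m^2 / 5.3 m^2
LAI = 8.55

8.55


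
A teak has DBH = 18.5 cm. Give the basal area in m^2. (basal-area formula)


Formula: BA = pi * (DBH/2)^2 / 10000  (cm^2 to m^2)
Radius = DBH/2 = 18.5/2 = 9.25 cm
BA = pi * 9.25^2 / 10000
   = 268.8025 cm^2 / 10000
   = 0.0269 m^2

0.0269


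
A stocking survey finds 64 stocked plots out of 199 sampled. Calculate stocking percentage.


Formula: Stocking % = stocked plots / total plots * 100
Stocking = 64 / 199 * 100
Stocking = 0.3216 * 100 = 32.2%

32.2


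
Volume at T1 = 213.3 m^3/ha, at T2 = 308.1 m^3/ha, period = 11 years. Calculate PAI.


Formula: PAI = (V_T2 - V_T1) / (T2 - T1)
Volume increment = 308.1 - 213.3 = 94.8 m^3/ha
PAI = 94.8 / 11 = 8.62 m^3/ha/year

8.62


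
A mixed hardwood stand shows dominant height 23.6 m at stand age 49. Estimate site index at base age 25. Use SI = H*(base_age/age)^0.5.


Formula: SI = H_dom * (base_age / age)^0.5
Age ratio = 25 / 49 = 0.5102
sqrt(age_ratio) = 0.71429
SI = 23.6 * 0.71429 = 16.9 m

16.9


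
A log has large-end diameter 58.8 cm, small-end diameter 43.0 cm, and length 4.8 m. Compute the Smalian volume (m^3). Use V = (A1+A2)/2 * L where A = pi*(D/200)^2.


Smalian: V = (A1 + A2)/2 * L,  A = pi*(D/200)^2
A1 = pi*(58.8/200)^2 = 0.271547 m^2
A2 = pi*(43.0/200)^2 = 0.14522 m^2
V = (0.271547+0.14522)/2*4.8 = 1.0002 m^3

1.0002


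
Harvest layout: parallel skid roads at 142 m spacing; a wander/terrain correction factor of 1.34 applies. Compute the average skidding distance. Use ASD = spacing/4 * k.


Formula: ASD = (spacing / 4) * correction
Uncorrected distance = spacing / 4 = 142 / 4 = 35.5 m
ASD = 35.5 * 1.34 = 48 m

48


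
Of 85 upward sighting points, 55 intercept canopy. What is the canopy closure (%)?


Formula: Canopy closure = covered points / total points * 100
Closure = 55 / 85 * 100
Closure = 0.6471 * 100 = 64.7%

64.7


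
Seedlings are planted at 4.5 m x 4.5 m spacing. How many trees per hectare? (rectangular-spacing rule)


Formula: TPH = 10000 m^2/ha / (spacing_x * spacing_y)
Area per tree = 4.5 m * 4.5 m = 20.25 m^2
TPH = 10000 / 20.25 = 494 trees/ha

494


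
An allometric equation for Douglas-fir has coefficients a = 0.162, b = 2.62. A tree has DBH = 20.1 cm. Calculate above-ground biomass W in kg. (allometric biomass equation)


Formula: W = a * DBH^b  (allometric power law)
DBH^b = 20.1^2.62 = 2596.4124
W = 0.162 * 2596.4124 = 420.6 kg

420.6


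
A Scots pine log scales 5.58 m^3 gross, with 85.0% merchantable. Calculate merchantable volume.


Formula: MV = V_total * (merchantable_pct / 100)
Merchantable fraction = 85.0% / 100 = 0.85
MV = 5.58 m^3 * 0.85 = 4.743 m^3

4.743


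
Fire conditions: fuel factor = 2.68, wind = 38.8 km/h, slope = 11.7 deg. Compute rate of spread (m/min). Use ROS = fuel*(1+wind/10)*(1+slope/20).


Formula: ROS = fuel * (1 + wind/10) * (1 + slope/20)
Wind factor = 1 + 38.8/10 = 4.88
Slope factor = 1 + 11.7/20 = 1.585
ROS = 2.68 * 4.88 * 1.585 = 20.73 m/min

20.73


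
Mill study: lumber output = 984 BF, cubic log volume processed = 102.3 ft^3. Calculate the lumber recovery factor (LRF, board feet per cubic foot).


Formula: LRF = Lumber Output (BF) / Log Input (ft^3)
LRF = 984 BF / 102.3 ft^3
LRF = 9.62 BF/ft^3

9.62


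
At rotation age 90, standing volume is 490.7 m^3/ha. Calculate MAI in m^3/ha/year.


Formula: MAI = Total Volume / Stand Age
MAI = 490.7 m^3/ha / 90 years
MAI = 5.45 m^3/ha/year

5.45


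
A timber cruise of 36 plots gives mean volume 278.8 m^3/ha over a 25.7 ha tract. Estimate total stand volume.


Formula: Total Volume = Mean Volume per ha * Total Area
Total Volume = 278.8 m^3/ha * 25.7 ha
Total Volume = 7165 m^3

7165


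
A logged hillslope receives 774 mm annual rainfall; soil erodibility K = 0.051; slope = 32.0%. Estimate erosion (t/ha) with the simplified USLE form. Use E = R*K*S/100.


Formula: E = R * K * S / 100  (simplified USLE)
R * K = 774 * 0.051 = 39.474
E = 39.474 * 32.0 / 100 = 12.63 t/ha

12.63


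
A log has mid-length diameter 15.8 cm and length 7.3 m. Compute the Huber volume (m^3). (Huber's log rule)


Huber: V = Am * L,  Am = pi*(Dm/200)^2
Am = pi*(15.8/200)^2 = 0.019607 m^2
V = 0.019607*7.3 = 0.1431 m^3

0.1431


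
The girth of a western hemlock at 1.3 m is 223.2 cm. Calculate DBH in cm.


Formula: DBH = C / pi
DBH = 223.2 / pi
pi = 3.14159...
DBH = 71.0 cm

71.0


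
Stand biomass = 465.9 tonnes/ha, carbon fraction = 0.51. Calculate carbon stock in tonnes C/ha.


Formula: Carbon Stock = Biomass * Carbon Fraction
C = 465.9 t/ha * 0.51
C = 237.6 t C/ha

237.6


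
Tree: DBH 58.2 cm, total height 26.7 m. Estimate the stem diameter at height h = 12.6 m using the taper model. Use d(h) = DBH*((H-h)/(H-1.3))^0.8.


Taper: d(h) = DBH * ((H - h) / (H - 1.3))^0.8
Numerator = H - h = 26.7 - 12.6 = 14.1 m
Denominator = H - 1.3 = 26.7 - 1.3 = 25.4 m
Ratio = 14.1 / 25.4 = 0.55512
d = 58.2 * 0.55512^0.8 = 36.3 cm

36.3


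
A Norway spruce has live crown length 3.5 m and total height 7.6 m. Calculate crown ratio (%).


Formula: Crown Ratio = (Crown Length / Total Height) * 100
CR = (3.5 m / 7.6 m) * 100
CR = 0.4605 * 100 = 46.1%

46.1


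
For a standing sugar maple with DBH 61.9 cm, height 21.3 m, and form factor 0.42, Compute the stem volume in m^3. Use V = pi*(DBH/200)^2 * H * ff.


Formula: V = pi * (DBH/200)^2 * H * ff
Radius = DBH/200 = 61.9/200 = 0.3095 m
Radius^2 = 0.3095^2 = 0.09579025 m^2
V = pi * 0.09579025 * 21.3 * 0.42
V = 2.692 m^3

2.692


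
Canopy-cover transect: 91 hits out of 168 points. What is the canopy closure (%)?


Formula: Canopy closure = covered points / total points * 100
Closure = 91 / 168 * 100
Closure = 0.5417 * 100 = 54.2%

54.2


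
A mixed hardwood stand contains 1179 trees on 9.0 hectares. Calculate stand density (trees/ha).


Formula: Stand Density = N_trees / Area_ha
Density = 1179 trees / 9.0 ha
Density = 131 trees/ha

131


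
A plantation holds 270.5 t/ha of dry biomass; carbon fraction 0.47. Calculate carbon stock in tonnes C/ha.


Formula: Carbon Stock = Biomass * Carbon Fraction
C = 270.5 t/ha * 0.47
C = 127.1 t C/ha

127.1


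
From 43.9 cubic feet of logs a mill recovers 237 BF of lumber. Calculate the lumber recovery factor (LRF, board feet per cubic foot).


Formula: LRF = Lumber Output (BF) / Log Input (ft^3)
LRF = 237 BF / 43.9 ft^3
LRF = 5.4 BF/ft^3

5.4


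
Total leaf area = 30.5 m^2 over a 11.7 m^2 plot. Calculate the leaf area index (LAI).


Formula: LAI = total leaf area / ground area  (dimensionless)
LAI = 30.5 m^2 / 11.7 m^2
LAI = 2.61

2.61


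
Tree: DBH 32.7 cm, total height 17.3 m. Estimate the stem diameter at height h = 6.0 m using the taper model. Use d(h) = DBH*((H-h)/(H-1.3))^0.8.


Taper: d(h) = DBH * ((H - h) / (H - 1.3))^0.8
Numerator = H - h = 17.3 - 6.0 = 11.3 m
Denominator = H - 1.3 = 17.3 - 1.3 = 16.0 m
Ratio = 11.3 / 16.0 = 0.70625
d = 32.7 * 0.70625^0.8 = 24.8 cm

24.8


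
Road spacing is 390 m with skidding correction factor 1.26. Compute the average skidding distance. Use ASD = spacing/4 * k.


Formula: ASD = (spacing / 4) * correction
Uncorrected distance = spacing / 4 = 390 / 4 = 97.5 m
ASD = 97.5 * 1.26 = 123 m

123


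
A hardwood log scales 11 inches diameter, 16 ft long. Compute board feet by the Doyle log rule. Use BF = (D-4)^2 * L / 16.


Doyle: BF = (D - 4)^2 * L / 16
Adjusted diameter = 11 - 4 = 7 in
(D-4)^2 = 7^2 = 49
BF = 49 * 16 / 16 = 49 BF

49


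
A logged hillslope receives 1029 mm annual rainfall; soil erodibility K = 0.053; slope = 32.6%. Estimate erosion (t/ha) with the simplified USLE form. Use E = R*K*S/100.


Formula: E = R * K * S / 100  (simplified USLE)
R * K = 1029 * 0.053 = 54.537
E = 54.537 * 32.6 / 100 = 17.78 t/ha

17.78


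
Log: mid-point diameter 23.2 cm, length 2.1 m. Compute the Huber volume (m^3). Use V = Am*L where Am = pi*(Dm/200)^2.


Huber: V = Am * L,  Am = pi*(Dm/200)^2
Am = pi*(23.2/200)^2 = 0.042273 m^2
V = 0.042273*2.1 = 0.0888 m^3

0.0888


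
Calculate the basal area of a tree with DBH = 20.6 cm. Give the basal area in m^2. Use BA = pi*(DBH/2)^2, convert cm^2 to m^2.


Formula: BA = pi * (DBH/2)^2 / 10000  (cm^2 to m^2)
Radius = DBH/2 = 20.6/2 = 10.3 cm
BA = pi * 10.3^2 / 10000
   = 333.2916 cm^2 / 10000
   = 0.0333 m^2

0.0333


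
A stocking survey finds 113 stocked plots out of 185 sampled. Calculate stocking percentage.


Formula: Stocking % = stocked plots / total plots * 100
Stocking = 113 / 185 * 100
Stocking = 0.6108 * 100 = 61.1%

61.1


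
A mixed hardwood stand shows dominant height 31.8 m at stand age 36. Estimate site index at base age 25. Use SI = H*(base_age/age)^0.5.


Formula: SI = H_dom * (base_age / age)^0.5
Age ratio = 25 / 36 = 0.69444
sqrt(age_ratio) = 0.83333
SI = 31.8 * 0.83333 = 26.5 m

26.5


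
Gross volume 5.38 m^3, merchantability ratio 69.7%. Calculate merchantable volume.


Formula: MV = V_total * (merchantable_pct / 100)
Merchantable fraction = 69.7% / 100 = 0.697
MV = 5.38 m^3 * 0.697 = 3.75 m^3

3.75


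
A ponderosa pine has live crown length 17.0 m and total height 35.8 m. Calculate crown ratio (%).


Formula: Crown Ratio = (Crown Length / Total Height) * 100
CR = (17.0 m / 35.8 m) * 100
CR = 0.4749 * 100 = 47.5%

47.5


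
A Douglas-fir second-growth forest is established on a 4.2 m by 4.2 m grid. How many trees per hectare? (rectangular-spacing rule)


Formula: TPH = 10000 m^2/ha / (spacing_x * spacing_y)
Area per tree = 4.2 m * 4.2 m = 17.64 m^2
TPH = 10000 / 17.64 = 567 trees/ha

567


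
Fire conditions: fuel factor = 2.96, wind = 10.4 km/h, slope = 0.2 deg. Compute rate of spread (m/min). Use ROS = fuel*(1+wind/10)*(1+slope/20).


Formula: ROS = fuel * (1 + wind/10) * (1 + slope/20)
Wind factor = 1 + 10.4/10 = 2.04
Slope factor = 1 + 0.2/20 = 1.01
ROS = 2.96 * 2.04 * 1.01 = 6.1 m/min

6.1


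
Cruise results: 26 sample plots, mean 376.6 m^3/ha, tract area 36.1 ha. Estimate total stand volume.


Formula: Total Volume = Mean Volume per ha * Total Area
Total Volume = 376.6 m^3/ha * 36.1 ha
Total Volume = 13595 m^3

13595


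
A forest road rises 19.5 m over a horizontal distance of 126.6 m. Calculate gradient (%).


Formula: Gradient = rise / run * 100
Gradient = 19.5 / 126.6 * 100 = 15.4%

15.4


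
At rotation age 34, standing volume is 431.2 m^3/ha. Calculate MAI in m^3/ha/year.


Formula: MAI = Total Volume / Stand Age
MAI = 431.2 m^3/ha / 34 years
MAI = 12.68 m^3/ha/year

12.68


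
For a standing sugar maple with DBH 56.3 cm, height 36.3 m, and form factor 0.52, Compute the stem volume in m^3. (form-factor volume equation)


Formula: V = pi * (DBH/200)^2 * H * ff
Radius = DBH/200 = 56.3/200 = 0.2815 m
Radius^2 = 0.2815^2 = 0.07924225 m^2
V = pi * 0.07924225 * 36.3 * 0.52
V = 4.699 m^3

4.699


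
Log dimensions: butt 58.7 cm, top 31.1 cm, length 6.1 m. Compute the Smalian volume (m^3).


Smalian: V = (A1 + A2)/2 * L,  A = pi*(D/200)^2
A1 = pi*(58.7/200)^2 = 0.270624 m^2
A2 = pi*(31.1/200)^2 = 0.075964 m^2
V = (0.270624+0.075964)/2*6.1 = 1.0571 m^3

1.0571


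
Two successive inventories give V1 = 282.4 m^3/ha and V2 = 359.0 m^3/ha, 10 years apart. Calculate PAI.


Formula: PAI = (V_T2 - V_T1) / (T2 - T1)
Volume increment = 359.0 - 282.4 = 76.6 m^3/ha
PAI = 76.6 / 10 = 7.66 m^3/ha/year

7.66


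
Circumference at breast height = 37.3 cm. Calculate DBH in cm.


Formula: DBH = C / pi
DBH = 37.3 / pi
pi = 3.14159...
DBH = 11.9 cm

11.9


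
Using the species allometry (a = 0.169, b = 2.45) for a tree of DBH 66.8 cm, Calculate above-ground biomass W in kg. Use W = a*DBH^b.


Formula: W = a * DBH^b  (allometric power law)
DBH^b = 66.8^2.45 = 29559.8573
W = 0.169 * 29559.8573 = 4995.6 kg

4995.6


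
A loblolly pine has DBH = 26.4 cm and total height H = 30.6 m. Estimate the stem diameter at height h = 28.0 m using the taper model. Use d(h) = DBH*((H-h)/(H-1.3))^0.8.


Taper: d(h) = DBH * ((H - h) / (H - 1.3))^0.8
Numerator = H - h = 30.6 - 28.0 = 2.6 m
Denominator = H - 1.3 = 30.6 - 1.3 = 29.3 m
Ratio = 2.6 / 29.3 = 0.08874
d = 26.4 * 0.08874^0.8 = 3.8 cm

3.8


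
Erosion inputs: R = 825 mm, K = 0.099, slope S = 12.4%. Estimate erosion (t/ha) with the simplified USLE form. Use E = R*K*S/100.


Formula: E = R * K * S / 100  (simplified USLE)
R * K = 825 * 0.099 = 81.675
E = 81.675 * 12.4 / 100 = 10.13 t/ha

10.13


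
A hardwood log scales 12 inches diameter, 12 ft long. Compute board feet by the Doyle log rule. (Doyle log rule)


Doyle: BF = (D - 4)^2 * L / 16
Adjusted diameter = 12 - 4 = 8 in
(D-4)^2 = 8^2 = 64
BF = 64 * 12 / 16 = 48 BF

48


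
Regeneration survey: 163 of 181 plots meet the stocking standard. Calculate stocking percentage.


Formula: Stocking % = stocked plots / total plots * 100
Stocking = 163 / 181 * 100
Stocking = 0.9006 * 100 = 90.1%

90.1


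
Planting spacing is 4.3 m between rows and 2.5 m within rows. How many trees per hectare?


Formula: TPH = 10000 m^2/ha / (spacing_x * spacing_y)
Area per tree = 4.3 m * 2.5 m = 10.75 m^2
TPH = 10000 / 10.75 = 930 trees/ha

930


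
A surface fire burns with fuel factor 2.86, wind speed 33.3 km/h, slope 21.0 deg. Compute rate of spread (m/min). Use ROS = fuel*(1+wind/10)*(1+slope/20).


Formula: ROS = fuel * (1 + wind/10) * (1 + slope/20)
Wind factor = 1 + 33.3/10 = 4.33
Slope factor = 1 + 21.0/20 = 2.05
ROS = 2.86 * 4.33 * 2.05 = 25.39 m/min

25.39


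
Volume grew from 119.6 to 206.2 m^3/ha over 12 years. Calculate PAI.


Formula: PAI = (V_T2 - V_T1) / (T2 - T1)
Volume increment = 206.2 - 119.6 = 86.6 m^3/ha
PAI = 86.6 / 12 = 7.22 m^3/ha/year

7.22


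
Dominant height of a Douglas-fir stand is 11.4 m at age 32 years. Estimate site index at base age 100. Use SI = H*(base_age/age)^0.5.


Formula: SI = H_dom * (base_age / age)^0.5
Age ratio = 100 / 32 = 3.125
sqrt(age_ratio) = 1.76777
SI = 11.4 * 1.76777 = 20.2 m

20.2


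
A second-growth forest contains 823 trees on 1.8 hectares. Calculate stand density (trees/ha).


Formula: Stand Density = N_trees / Area_ha
Density = 823 trees / 1.8 ha
Density = 457 trees/ha

457


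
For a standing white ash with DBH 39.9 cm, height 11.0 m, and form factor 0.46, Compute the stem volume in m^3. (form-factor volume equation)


Formula: V = pi * (DBH/200)^2 * H * ff
Radius = DBH/200 = 39.9/200 = 0.1995 m
Radius^2 = 0.1995^2 = 0.03980025 m^2
V = pi * 0.03980025 * 11.0 * 0.46
V = 0.633 m^3

0.633


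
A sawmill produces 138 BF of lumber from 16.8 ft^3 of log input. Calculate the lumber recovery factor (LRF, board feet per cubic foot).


Formula: LRF = Lumber Output (BF) / Log Input (ft^3)
LRF = 138 BF / 16.8 ft^3
LRF = 8.21 BF/ft^3

8.21


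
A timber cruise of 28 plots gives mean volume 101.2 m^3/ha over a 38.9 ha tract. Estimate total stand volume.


Formula: Total Volume = Mean Volume per ha * Total Area
Total Volume = 101.2 m^3/ha * 38.9 ha
Total Volume = 3937 m^3

3937


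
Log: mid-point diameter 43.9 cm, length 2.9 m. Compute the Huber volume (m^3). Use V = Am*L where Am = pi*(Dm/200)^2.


Huber: V = Am * L,  Am = pi*(Dm/200)^2
Am = pi*(43.9/200)^2 = 0.151363 m^2
V = 0.151363*2.9 = 0.439 m^3

0.439


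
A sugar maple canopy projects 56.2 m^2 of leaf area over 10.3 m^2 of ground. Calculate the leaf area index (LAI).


Formula: LAI = total leaf area / ground area  (dimensionless)
LAI = 56.2 m^2 / 10.3 m^2
LAI = 5.46

5.46


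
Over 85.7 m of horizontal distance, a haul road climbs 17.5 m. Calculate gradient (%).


Formula: Gradient = rise / run * 100
Gradient = 17.5 / 85.7 * 100 = 20.4%

20.4


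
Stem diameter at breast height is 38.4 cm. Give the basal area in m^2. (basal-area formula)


Formula: BA = pi * (DBH/2)^2 / 10000  (cm^2 to m^2)
Radius = DBH/2 = 38.4/2 = 19.2 cm
BA = pi * 19.2^2 / 10000
   = 1158.1167 cm^2 / 10000
   = 0.1158 m^2

0.1158


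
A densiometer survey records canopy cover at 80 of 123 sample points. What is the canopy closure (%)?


Formula: Canopy closure = covered points / total points * 100
Closure = 80 / 123 * 100
Closure = 0.6504 * 100 = 65.0%

65.0


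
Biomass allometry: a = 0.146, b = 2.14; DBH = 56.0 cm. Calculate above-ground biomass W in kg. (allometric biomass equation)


Formula: W = a * DBH^b  (allometric power law)
DBH^b = 56.0^2.14 = 5509.6293
W = 0.146 * 5509.6293 = 804.4 kg

804.4


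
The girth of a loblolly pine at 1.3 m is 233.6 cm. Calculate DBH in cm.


Formula: DBH = C / pi
DBH = 233.6 / pi
pi = 3.14159...
DBH = 74.4 cm

74.4


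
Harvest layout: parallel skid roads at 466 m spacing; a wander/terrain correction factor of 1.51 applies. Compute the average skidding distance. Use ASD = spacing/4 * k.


Formula: ASD = (spacing / 4) * correction
Uncorrected distance = spacing / 4 = 466 / 4 = 116.5 m
ASD = 116.5 * 1.51 = 176 m

176


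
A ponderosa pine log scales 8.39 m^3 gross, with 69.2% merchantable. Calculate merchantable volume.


Formula: MV = V_total * (merchantable_pct / 100)
Merchantable fraction = 69.2% / 100 = 0.692
MV = 8.39 m^3 * 0.692 = 5.806 m^3

5.806


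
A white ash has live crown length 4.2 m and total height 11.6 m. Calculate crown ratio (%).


Formula: Crown Ratio = (Crown Length / Total Height) * 100
CR = (4.2 m / 11.6 m) * 100
CR = 0.3621 * 100 = 36.2%

36.2


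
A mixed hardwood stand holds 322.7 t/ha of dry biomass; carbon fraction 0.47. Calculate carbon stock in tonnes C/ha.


Formula: Carbon Stock = Biomass * Carbon Fraction
C = 322.7 t/ha * 0.47
C = 151.7 t C/ha

151.7


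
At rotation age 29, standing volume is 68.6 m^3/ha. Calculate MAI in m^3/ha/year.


Formula: MAI = Total Volume / Stand Age
MAI = 68.6 m^3/ha / 29 years
MAI = 2.37 m^3/ha/year

2.37


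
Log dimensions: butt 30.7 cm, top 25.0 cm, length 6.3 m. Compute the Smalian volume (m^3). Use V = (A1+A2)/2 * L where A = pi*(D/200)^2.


Smalian: V = (A1 + A2)/2 * L,  A = pi*(D/200)^2
A1 = pi*(30.7/200)^2 = 0.074023 m^2
A2 = pi*(25.0/200)^2 = 0.049087 m^2
V = (0.074023+0.049087)/2*6.3 = 0.3878 m^3

0.3878


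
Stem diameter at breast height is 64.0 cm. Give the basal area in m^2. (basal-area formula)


Formula: BA = pi * (DBH/2)^2 / 10000  (cm^2 to m^2)
Radius = DBH/2 = 64.0/2 = 32.0 cm
BA = pi * 32.0^2 / 10000
   = 3216.9909 cm^2 / 10000
   = 0.3217 m^2

0.3217


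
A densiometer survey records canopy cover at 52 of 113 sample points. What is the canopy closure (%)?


Formula: Canopy closure = covered points / total points * 100
Closure = 52 / 113 * 100
Closure = 0.4602 * 100 = 46.0%

46.0


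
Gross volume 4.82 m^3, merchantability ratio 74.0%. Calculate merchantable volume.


Formula: MV = V_total * (merchantable_pct / 100)
Merchantable fraction = 74.0% / 100 = 0.74
MV = 4.82 m^3 * 0.74 = 3.567 m^3

3.567


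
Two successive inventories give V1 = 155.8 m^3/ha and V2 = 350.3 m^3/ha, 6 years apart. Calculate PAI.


Formula: PAI = (V_T2 - V_T1) / (T2 - T1)
Volume increment = 350.3 - 155.8 = 194.5 m^3/ha
PAI = 194.5 / 6 = 32.42 m^3/ha/year

32.42


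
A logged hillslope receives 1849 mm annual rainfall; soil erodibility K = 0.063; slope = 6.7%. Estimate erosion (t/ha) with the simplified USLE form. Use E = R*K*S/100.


Formula: E = R * K * S / 100  (simplified USLE)
R * K = 1849 * 0.063 = 116.487
E = 116.487 * 6.7 / 100 = 7.8 t/ha

7.8


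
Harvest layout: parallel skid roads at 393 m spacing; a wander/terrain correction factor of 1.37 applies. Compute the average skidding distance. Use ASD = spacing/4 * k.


Formula: ASD = (spacing / 4) * correction
Uncorrected distance = spacing / 4 = 393 / 4 = 98.25 m
ASD = 98.25 * 1.37 = 135 m

135
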